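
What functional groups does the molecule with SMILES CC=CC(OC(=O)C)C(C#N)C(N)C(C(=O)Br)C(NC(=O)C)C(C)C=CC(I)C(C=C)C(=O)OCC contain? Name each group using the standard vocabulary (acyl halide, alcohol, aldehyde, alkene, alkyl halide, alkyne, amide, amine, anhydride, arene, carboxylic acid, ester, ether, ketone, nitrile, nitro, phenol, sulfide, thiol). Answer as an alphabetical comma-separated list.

acyl halide, alkene, alkyl halide, amide, amine, ester, nitrile

C=C double bond → alkene.
pendant –OC(=O)CH3: an acyloxy group → ester.
pendant –C≡N: nitrile.
–NH2 on an sp³ carbon with no adjacent C=O → amine.
pendant –C(=O)X: carbonyl C bonded to C and halogen → acyl halide.
pendant –NHC(=O)CH3: N bonded to a carbonyl → amide (not amine).
C=C double bond → alkene.
halogen on an sp³ carbon → alkyl halide.
pendant –CH=CH2: C=C double bond → alkene.
–C(=O)OCH2CH3: carbonyl C bonded to C and to –OEt → ester.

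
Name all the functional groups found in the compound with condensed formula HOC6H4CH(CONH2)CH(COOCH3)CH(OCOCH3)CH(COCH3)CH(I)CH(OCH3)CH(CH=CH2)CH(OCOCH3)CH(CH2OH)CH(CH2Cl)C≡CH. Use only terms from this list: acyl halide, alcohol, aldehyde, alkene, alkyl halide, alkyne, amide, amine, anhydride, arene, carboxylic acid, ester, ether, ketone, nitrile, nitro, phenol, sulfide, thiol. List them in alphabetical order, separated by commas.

alcohol, alkene, alkyl halide, alkyne, amide, arene, ester, ether, ketone, phenol

Reading the structure from left to right:
  HOC6H4: –OH attached directly to an aromatic ring → phenol (not alcohol); the ring itself is an arene.
  CH(CONH2): pendant –CONH2: carbonyl C bonded to C and N → amide.
  CH(COOCH3): pendant –COOCH3: carbonyl C bonded to C and –OCH3 → ester.
  CH(OCOCH3): pendant –OC(=O)CH3: an acyloxy group → ester.
  CH(COCH3): pendant –COCH3: carbonyl C bonded to two carbons → ketone.
  CH(I): halogen on an sp³ carbon → alkyl halide.
  CH(OCH3): pendant –OCH3: C–O–C with sp³ C, no adjacent C=O → ether.
  CH(CH=CH2): pendant –CH=CH2: C=C double bond → alkene.
  CH(OCOCH3): pendant –OC(=O)CH3: an acyloxy group → ester.
  CH(CH2OH): pendant –CH2OH on an sp³ backbone C → alcohol.
  CH(CH2Cl): pendant –CH2X: halogen on sp³ carbon → alkyl halide.
  C≡CH: C≡C triple bond → alkyne.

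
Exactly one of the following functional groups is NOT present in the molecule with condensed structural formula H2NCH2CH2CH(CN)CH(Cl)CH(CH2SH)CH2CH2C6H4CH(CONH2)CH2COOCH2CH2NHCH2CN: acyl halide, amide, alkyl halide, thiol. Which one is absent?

thiol: present (CH(CH2SH) — pendant –CH2SH → thiol).
amide: present (CH(CONH2) — pendant –CONH2: carbonyl C bonded to C and N → amide).
alkyl halide: present (CH(Cl) — halogen on an sp³ carbon → alkyl halide).
acyl halide: no segment matches this pattern.

acyl halide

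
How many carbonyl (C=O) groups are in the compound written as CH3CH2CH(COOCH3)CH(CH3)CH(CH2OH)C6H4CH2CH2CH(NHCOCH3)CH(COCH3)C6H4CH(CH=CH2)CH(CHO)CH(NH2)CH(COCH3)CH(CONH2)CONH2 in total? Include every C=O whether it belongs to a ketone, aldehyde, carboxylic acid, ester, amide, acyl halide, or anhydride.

7

CH(COOCH3): ester, 1 C=O (running total 1).
CH(NHCOCH3): amide, 1 C=O (running total 2).
CH(COCH3): ketone, 1 C=O (running total 3).
CH(CHO): aldehyde, 1 C=O (running total 4).
CH(COCH3): ketone, 1 C=O (running total 5).
CH(CONH2): amide, 1 C=O (running total 6).
CONH2: amide, 1 C=O (running total 7).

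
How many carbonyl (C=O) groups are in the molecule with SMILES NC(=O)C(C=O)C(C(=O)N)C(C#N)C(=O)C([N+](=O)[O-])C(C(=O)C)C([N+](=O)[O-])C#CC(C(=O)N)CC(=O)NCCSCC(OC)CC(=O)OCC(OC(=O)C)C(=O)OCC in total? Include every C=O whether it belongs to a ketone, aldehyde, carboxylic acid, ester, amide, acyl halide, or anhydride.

H2NCO: amide, 1 C=O (running total 1).
CH(CHO): aldehyde, 1 C=O (running total 2).
CH(CONH2): amide, 1 C=O (running total 3).
CO: ketone, 1 C=O (running total 4).
CH(COCH3): ketone, 1 C=O (running total 5).
CH(CONH2): amide, 1 C=O (running total 6).
CH2CONHCH2: amide, 1 C=O (running total 7).
CH2COOCH2: ester, 1 C=O (running total 8).
CH(OCOCH3): ester, 1 C=O (running total 9).
COOCH2CH3: ester, 1 C=O (running total 10).

10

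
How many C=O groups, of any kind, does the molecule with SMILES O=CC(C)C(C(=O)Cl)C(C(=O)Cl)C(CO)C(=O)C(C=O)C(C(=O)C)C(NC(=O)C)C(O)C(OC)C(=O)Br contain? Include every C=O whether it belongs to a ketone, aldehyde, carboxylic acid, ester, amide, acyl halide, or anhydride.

8

OHC: aldehyde, 1 C=O (running total 1).
CH(COCl): acyl halide, 1 C=O (running total 2).
CH(COCl): acyl halide, 1 C=O (running total 3).
CO: ketone, 1 C=O (running total 4).
CH(CHO): aldehyde, 1 C=O (running total 5).
CH(COCH3): ketone, 1 C=O (running total 6).
CH(NHCOCH3): amide, 1 C=O (running total 7).
COBr: acyl halide, 1 C=O (running total 8).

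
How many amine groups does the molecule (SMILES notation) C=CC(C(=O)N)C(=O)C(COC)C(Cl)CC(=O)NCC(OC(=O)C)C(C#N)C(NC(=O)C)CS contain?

Reading the structure from left to right:
  CH2=CH: C=C double bond → alkene.
  CH(CONH2): pendant –CONH2: carbonyl C bonded to C and N → amide.
  CO: –C(=O)– with carbon on both sides → ketone.
  CH(CH2OCH3): pendant –CH2OCH3: C–O–C linkage → ether.
  CH(Cl): halogen on an sp³ carbon → alkyl halide.
  CH2CONHCH2: –C(=O)–N– linkage → amide (the N is not an amine).
  CH(OCOCH3): pendant –OC(=O)CH3: an acyloxy group → ester.
  CH(CN): pendant –C≡N: nitrile.
  CH(NHCOCH3): pendant –NHC(=O)CH3: N bonded to a carbonyl → amide (not amine).
  CH2SH: –SH on an sp³ carbon → thiol.
No segment is a amine: CH(CONH2) is amide, not amine; CH2CONHCH2 is amide, not amine; CH(CN) is nitrile, not amine. → 0.

0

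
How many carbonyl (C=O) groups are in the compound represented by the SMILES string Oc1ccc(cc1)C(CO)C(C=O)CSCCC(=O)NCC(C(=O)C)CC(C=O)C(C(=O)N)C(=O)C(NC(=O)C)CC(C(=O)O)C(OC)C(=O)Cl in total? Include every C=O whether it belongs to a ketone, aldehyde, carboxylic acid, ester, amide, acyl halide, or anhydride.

CH(CHO): aldehyde, 1 C=O (running total 1).
CH2CONHCH2: amide, 1 C=O (running total 2).
CH(COCH3): ketone, 1 C=O (running total 3).
CH(CHO): aldehyde, 1 C=O (running total 4).
CH(CONH2): amide, 1 C=O (running total 5).
CO: ketone, 1 C=O (running total 6).
CH(NHCOCH3): amide, 1 C=O (running total 7).
CH(COOH): carboxylic acid, 1 C=O (running total 8).
COCl: acyl halide, 1 C=O (running total 9).

9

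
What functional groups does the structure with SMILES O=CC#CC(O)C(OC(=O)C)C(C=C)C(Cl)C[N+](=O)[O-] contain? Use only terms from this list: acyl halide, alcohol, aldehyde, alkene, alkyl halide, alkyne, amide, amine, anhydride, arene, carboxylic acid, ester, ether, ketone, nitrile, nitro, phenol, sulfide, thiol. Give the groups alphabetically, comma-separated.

alcohol, aldehyde, alkene, alkyl halide, alkyne, ester, nitro

Reading the structure from left to right:
  OHC: terminal –CHO: carbonyl C bonded to H and C → aldehyde.
  C≡C: C≡C triple bond → alkyne.
  CH(OH): –OH on an sp³ carbon → alcohol (secondary).
  CH(OCOCH3): pendant –OC(=O)CH3: an acyloxy group → ester.
  CH(CH=CH2): pendant –CH=CH2: C=C double bond → alkene.
  CH(Cl): halogen on an sp³ carbon → alkyl halide.
  CH2NO2: –NO2 on carbon → nitro group.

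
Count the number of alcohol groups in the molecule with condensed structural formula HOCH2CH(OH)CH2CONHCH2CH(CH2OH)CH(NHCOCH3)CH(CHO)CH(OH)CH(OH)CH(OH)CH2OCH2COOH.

Working along the chain:
  HOCH2: HO– on an sp³ carbon → alcohol.
  CH(OH): –OH on an sp³ carbon → alcohol (secondary).
  CH2CONHCH2: –C(=O)–N– linkage → amide (the N is not an amine).
  CH(CH2OH): pendant –CH2OH on an sp³ backbone C → alcohol.
  CH(NHCOCH3): pendant –NHC(=O)CH3: N bonded to a carbonyl → amide (not amine).
  CH(CHO): pendant –CHO: carbonyl C bonded to C and H → aldehyde.
  CH(OH): –OH on an sp³ carbon → alcohol (secondary).
  CH(OH): –OH on an sp³ carbon → alcohol (secondary).
  CH(OH): –OH on an sp³ carbon → alcohol (secondary).
  CH2OCH2: C–O–C with sp³ carbons on both sides and no adjacent C=O → ether.
  COOH: –COOH: carbonyl C bonded to –OH and C → carboxylic acid (the –OH is not a separate alcohol).
Alcohol appears at: HOCH2, CH(OH), CH(CH2OH), CH(OH), CH(OH), CH(OH) → 6.

6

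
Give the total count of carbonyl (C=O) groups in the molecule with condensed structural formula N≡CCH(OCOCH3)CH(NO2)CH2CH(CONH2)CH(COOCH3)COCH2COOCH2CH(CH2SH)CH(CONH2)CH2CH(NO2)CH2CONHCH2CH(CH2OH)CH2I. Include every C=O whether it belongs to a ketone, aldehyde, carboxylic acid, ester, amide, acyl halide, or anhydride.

CH(OCOCH3): ester, 1 C=O (running total 1).
CH(CONH2): amide, 1 C=O (running total 2).
CH(COOCH3): ester, 1 C=O (running total 3).
CO: ketone, 1 C=O (running total 4).
CH2COOCH2: ester, 1 C=O (running total 5).
CH(CONH2): amide, 1 C=O (running total 6).
CH2CONHCH2: amide, 1 C=O (running total 7).

7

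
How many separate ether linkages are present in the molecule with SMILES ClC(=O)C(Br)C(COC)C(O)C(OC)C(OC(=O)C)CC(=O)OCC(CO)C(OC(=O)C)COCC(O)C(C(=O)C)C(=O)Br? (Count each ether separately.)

3

–C(=O)Cl: carbonyl C bonded to C and to a halogen → acyl halide (not alkyl halide).
halogen on an sp³ carbon → alkyl halide.
pendant –CH2OCH3: C–O–C linkage → ether.
–OH on an sp³ carbon → alcohol (secondary).
pendant –OCH3: C–O–C with sp³ C, no adjacent C=O → ether.
pendant –OC(=O)CH3: an acyloxy group → ester.
–C(=O)–O–C with C on the carbonyl side → ester.
pendant –CH2OH on an sp³ backbone C → alcohol.
pendant –OC(=O)CH3: an acyloxy group → ester.
C–O–C with sp³ carbons on both sides and no adjacent C=O → ether.
–OH on an sp³ carbon → alcohol (secondary).
pendant –COCH3: carbonyl C bonded to two carbons → ketone.
–C(=O)Br: carbonyl C bonded to C and to a halogen → acyl halide (not alkyl halide).
Ether appears at: CH(CH2OCH3), CH(OCH3), CH2OCH2 → 3.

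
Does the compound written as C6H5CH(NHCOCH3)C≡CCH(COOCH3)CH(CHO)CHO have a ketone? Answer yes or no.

C6H5– phenyl ring → arene.
pendant –NHC(=O)CH3: N bonded to a carbonyl → amide (not amine).
C≡C triple bond → alkyne.
pendant –COOCH3: carbonyl C bonded to C and –OCH3 → ester.
pendant –CHO: carbonyl C bonded to C and H → aldehyde.
terminal –CHO: carbonyl C bonded to H and C → aldehyde.
In CH(COOCH3), the C=O is bonded to an –O–C group, which defines an ester, not a ketone. In CH(NHCOCH3), the C=O is bonded to nitrogen, which defines an amide, not a ketone. In each of CH(CHO) and CHO, the carbonyl carbon carries an H, so it is an aldehyde, not a ketone.
The groups actually present are: aldehyde, alkyne, amide, arene, ester.

no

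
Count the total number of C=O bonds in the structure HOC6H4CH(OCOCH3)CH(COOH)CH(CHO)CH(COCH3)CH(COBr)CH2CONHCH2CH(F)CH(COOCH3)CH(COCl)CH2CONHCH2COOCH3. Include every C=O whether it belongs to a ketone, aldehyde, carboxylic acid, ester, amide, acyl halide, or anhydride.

CH(OCOCH3): ester, 1 C=O (running total 1).
CH(COOH): carboxylic acid, 1 C=O (running total 2).
CH(CHO): aldehyde, 1 C=O (running total 3).
CH(COCH3): ketone, 1 C=O (running total 4).
CH(COBr): acyl halide, 1 C=O (running total 5).
CH2CONHCH2: amide, 1 C=O (running total 6).
CH(COOCH3): ester, 1 C=O (running total 7).
CH(COCl): acyl halide, 1 C=O (running total 8).
CH2CONHCH2: amide, 1 C=O (running total 9).
COOCH3: ester, 1 C=O (running total 10).

10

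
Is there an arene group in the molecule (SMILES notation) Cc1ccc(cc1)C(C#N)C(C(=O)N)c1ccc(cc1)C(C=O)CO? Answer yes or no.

yes

Taking each segment in turn:
  C6H4: para-disubstituted benzene ring → arene.
  CH(CN): pendant –C≡N: nitrile.
  CH(CONH2): pendant –CONH2: carbonyl C bonded to C and N → amide.
  C6H4: para-disubstituted benzene ring → arene.
  CH(CHO): pendant –CHO: carbonyl C bonded to C and H → aldehyde.
  CH2OH: –OH on an sp³ carbon → alcohol.
The C6H4 segment supplies the arene: para-disubstituted benzene ring → arene.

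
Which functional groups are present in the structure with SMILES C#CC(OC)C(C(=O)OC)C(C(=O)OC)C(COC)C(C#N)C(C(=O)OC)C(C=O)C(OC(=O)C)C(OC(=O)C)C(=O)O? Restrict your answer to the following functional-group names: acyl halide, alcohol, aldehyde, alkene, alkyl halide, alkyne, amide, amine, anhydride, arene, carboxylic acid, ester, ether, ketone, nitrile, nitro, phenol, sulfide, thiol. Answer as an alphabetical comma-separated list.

C≡C triple bond → alkyne.
pendant –OCH3: C–O–C with sp³ C, no adjacent C=O → ether.
pendant –COOCH3: carbonyl C bonded to C and –OCH3 → ester.
pendant –COOCH3: carbonyl C bonded to C and –OCH3 → ester.
pendant –CH2OCH3: C–O–C linkage → ether.
pendant –C≡N: nitrile.
pendant –COOCH3: carbonyl C bonded to C and –OCH3 → ester.
pendant –CHO: carbonyl C bonded to C and H → aldehyde.
pendant –OC(=O)CH3: an acyloxy group → ester.
pendant –OC(=O)CH3: an acyloxy group → ester.
–COOH: carbonyl C bonded to –OH and C → carboxylic acid (the –OH is not a separate alcohol).

aldehyde, alkyne, carboxylic acid, ester, ether, nitrile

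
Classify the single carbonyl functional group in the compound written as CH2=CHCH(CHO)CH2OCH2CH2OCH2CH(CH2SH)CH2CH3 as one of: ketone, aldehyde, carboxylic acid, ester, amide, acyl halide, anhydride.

The carbonyl is in the CH(CHO) segment: pendant –CHO: carbonyl C bonded to C and H → aldehyde.

aldehyde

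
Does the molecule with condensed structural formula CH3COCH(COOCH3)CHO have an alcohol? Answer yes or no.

no

Working along the chain:
  CO: –C(=O)– with carbon on both sides → ketone.
  CH(COOCH3): pendant –COOCH3: carbonyl C bonded to C and –OCH3 → ester.
  CHO: terminal –CHO: carbonyl C bonded to H and C → aldehyde.
The groups actually present are: aldehyde, ester, ketone.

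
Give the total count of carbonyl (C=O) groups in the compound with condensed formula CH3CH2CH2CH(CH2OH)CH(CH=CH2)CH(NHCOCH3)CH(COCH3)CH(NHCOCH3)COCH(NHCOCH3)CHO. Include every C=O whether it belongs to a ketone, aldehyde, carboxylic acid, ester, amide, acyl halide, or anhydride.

6

CH(NHCOCH3): amide, 1 C=O (running total 1).
CH(COCH3): ketone, 1 C=O (running total 2).
CH(NHCOCH3): amide, 1 C=O (running total 3).
CO: ketone, 1 C=O (running total 4).
CH(NHCOCH3): amide, 1 C=O (running total 5).
CHO: aldehyde, 1 C=O (running total 6).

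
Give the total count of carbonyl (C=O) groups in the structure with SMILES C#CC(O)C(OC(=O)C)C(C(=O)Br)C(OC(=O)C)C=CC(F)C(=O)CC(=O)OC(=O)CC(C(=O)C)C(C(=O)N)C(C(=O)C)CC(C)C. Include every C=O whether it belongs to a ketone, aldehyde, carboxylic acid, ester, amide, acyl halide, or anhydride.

9

CH(OCOCH3): ester, 1 C=O (running total 1).
CH(COBr): acyl halide, 1 C=O (running total 2).
CH(OCOCH3): ester, 1 C=O (running total 3).
CO: ketone, 1 C=O (running total 4).
CH2CO-O-COCH2: anhydride, 2 C=O (running total 6).
CH(COCH3): ketone, 1 C=O (running total 7).
CH(CONH2): amide, 1 C=O (running total 8).
CH(COCH3): ketone, 1 C=O (running total 9).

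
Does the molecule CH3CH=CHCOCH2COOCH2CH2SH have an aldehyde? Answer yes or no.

no

C=C double bond → alkene.
–C(=O)– with carbon on both sides → ketone.
–C(=O)–O–C with C on the carbonyl side → ester.
–SH on an sp³ carbon → thiol.
In CO, the carbonyl carbon is bonded to two carbons, so it is a ketone, not an aldehyde.
The groups actually present are: alkene, ester, ketone, thiol.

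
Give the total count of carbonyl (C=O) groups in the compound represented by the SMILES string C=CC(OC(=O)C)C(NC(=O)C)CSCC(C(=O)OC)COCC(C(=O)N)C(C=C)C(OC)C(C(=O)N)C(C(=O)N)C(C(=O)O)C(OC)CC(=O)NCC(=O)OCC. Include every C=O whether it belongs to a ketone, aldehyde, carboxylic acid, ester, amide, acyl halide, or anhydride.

9

CH(OCOCH3): ester, 1 C=O (running total 1).
CH(NHCOCH3): amide, 1 C=O (running total 2).
CH(COOCH3): ester, 1 C=O (running total 3).
CH(CONH2): amide, 1 C=O (running total 4).
CH(CONH2): amide, 1 C=O (running total 5).
CH(CONH2): amide, 1 C=O (running total 6).
CH(COOH): carboxylic acid, 1 C=O (running total 7).
CH2CONHCH2: amide, 1 C=O (running total 8).
COOCH2CH3: ester, 1 C=O (running total 9).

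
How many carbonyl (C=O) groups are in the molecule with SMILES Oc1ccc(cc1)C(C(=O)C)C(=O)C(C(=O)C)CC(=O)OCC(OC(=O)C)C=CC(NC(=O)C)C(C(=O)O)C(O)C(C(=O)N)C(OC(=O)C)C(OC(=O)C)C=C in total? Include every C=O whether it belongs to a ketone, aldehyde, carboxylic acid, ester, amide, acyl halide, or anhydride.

CH(COCH3): ketone, 1 C=O (running total 1).
CO: ketone, 1 C=O (running total 2).
CH(COCH3): ketone, 1 C=O (running total 3).
CH2COOCH2: ester, 1 C=O (running total 4).
CH(OCOCH3): ester, 1 C=O (running total 5).
CH(NHCOCH3): amide, 1 C=O (running total 6).
CH(COOH): carboxylic acid, 1 C=O (running total 7).
CH(CONH2): amide, 1 C=O (running total 8).
CH(OCOCH3): ester, 1 C=O (running total 9).
CH(OCOCH3): ester, 1 C=O (running total 10).

10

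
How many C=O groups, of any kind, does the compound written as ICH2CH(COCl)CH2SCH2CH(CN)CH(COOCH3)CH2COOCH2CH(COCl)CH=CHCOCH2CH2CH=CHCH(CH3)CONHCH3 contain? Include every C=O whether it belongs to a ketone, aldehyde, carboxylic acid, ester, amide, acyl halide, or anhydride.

6

CH(COCl): acyl halide, 1 C=O (running total 1).
CH(COOCH3): ester, 1 C=O (running total 2).
CH2COOCH2: ester, 1 C=O (running total 3).
CH(COCl): acyl halide, 1 C=O (running total 4).
CO: ketone, 1 C=O (running total 5).
CONHCH3: amide, 1 C=O (running total 6).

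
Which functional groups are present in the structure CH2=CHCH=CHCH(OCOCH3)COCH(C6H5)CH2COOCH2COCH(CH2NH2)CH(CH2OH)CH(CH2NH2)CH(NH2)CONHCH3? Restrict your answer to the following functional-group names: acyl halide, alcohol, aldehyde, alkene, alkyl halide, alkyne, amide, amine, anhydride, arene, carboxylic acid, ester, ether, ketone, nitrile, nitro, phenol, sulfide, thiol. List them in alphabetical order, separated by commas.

C=C double bond → alkene.
C=C double bond → alkene.
pendant –OC(=O)CH3: an acyloxy group → ester.
–C(=O)– with carbon on both sides → ketone.
pendant –C6H5: benzene ring → arene.
–C(=O)–O–C with C on the carbonyl side → ester.
–C(=O)– with carbon on both sides → ketone.
pendant –CH2NH2: N on sp³ C, no adjacent C=O → amine.
pendant –CH2OH on an sp³ backbone C → alcohol.
pendant –CH2NH2: N on sp³ C, no adjacent C=O → amine.
–NH2 on an sp³ carbon with no adjacent C=O → amine.
–C(=O)NHCH3: carbonyl C bonded to C and to N → amide (the N is not an amine).

alcohol, alkene, amide, amine, arene, ester, ketone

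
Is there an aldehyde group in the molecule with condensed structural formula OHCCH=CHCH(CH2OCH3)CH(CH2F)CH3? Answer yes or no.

Taking each segment in turn:
  OHC: terminal –CHO: carbonyl C bonded to H and C → aldehyde.
  CH=CH: C=C double bond → alkene.
  CH(CH2OCH3): pendant –CH2OCH3: C–O–C linkage → ether.
  CH(CH2F): pendant –CH2X: halogen on sp³ carbon → alkyl halide.
The OHC segment supplies the aldehyde: terminal –CHO: carbonyl C bonded to H and C → aldehyde.

yes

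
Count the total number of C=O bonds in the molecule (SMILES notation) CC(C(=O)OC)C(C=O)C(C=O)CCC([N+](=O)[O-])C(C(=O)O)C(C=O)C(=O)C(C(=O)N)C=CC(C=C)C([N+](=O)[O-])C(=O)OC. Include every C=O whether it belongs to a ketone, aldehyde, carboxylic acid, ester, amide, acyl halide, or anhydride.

8

CH(COOCH3): ester, 1 C=O (running total 1).
CH(CHO): aldehyde, 1 C=O (running total 2).
CH(CHO): aldehyde, 1 C=O (running total 3).
CH(COOH): carboxylic acid, 1 C=O (running total 4).
CH(CHO): aldehyde, 1 C=O (running total 5).
CO: ketone, 1 C=O (running total 6).
CH(CONH2): amide, 1 C=O (running total 7).
COOCH3: ester, 1 C=O (running total 8).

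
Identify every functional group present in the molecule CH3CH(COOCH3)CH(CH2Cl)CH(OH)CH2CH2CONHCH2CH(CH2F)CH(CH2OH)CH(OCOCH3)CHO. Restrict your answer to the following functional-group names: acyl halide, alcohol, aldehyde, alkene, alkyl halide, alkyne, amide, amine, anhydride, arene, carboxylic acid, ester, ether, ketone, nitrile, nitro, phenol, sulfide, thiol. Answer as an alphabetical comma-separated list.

Working along the chain:
  CH(COOCH3): pendant –COOCH3: carbonyl C bonded to C and –OCH3 → ester.
  CH(CH2Cl): pendant –CH2X: halogen on sp³ carbon → alkyl halide.
  CH(OH): –OH on an sp³ carbon → alcohol (secondary).
  CH2CONHCH2: –C(=O)–N– linkage → amide (the N is not an amine).
  CH(CH2F): pendant –CH2X: halogen on sp³ carbon → alkyl halide.
  CH(CH2OH): pendant –CH2OH on an sp³ backbone C → alcohol.
  CH(OCOCH3): pendant –OC(=O)CH3: an acyloxy group → ester.
  CHO: terminal –CHO: carbonyl C bonded to H and C → aldehyde.

alcohol, aldehyde, alkyl halide, amide, ester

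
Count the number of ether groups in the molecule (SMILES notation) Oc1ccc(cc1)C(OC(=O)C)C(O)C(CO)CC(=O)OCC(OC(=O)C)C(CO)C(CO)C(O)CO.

Taking each segment in turn:
  HOC6H4: –OH attached directly to an aromatic ring → phenol (not alcohol); the ring itself is an arene.
  CH(OCOCH3): pendant –OC(=O)CH3: an acyloxy group → ester.
  CH(OH): –OH on an sp³ carbon → alcohol (secondary).
  CH(CH2OH): pendant –CH2OH on an sp³ backbone C → alcohol.
  CH2COOCH2: –C(=O)–O–C with C on the carbonyl side → ester.
  CH(OCOCH3): pendant –OC(=O)CH3: an acyloxy group → ester.
  CH(CH2OH): pendant –CH2OH on an sp³ backbone C → alcohol.
  CH(CH2OH): pendant –CH2OH on an sp³ backbone C → alcohol.
  CH(OH): –OH on an sp³ carbon → alcohol (secondary).
  CH2OH: –OH on an sp³ carbon → alcohol.
No segment is a ether: HOC6H4 is arene/phenol, not ether; CH(OCOCH3) is ester, not ether; CH(OH) is alcohol, not ether. → 0.

0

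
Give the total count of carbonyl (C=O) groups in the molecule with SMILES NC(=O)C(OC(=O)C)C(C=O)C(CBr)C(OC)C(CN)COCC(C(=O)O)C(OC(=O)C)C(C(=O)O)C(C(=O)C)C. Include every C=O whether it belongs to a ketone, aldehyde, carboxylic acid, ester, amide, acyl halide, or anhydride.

H2NCO: amide, 1 C=O (running total 1).
CH(OCOCH3): ester, 1 C=O (running total 2).
CH(CHO): aldehyde, 1 C=O (running total 3).
CH(COOH): carboxylic acid, 1 C=O (running total 4).
CH(OCOCH3): ester, 1 C=O (running total 5).
CH(COOH): carboxylic acid, 1 C=O (running total 6).
CH(COCH3): ketone, 1 C=O (running total 7).

7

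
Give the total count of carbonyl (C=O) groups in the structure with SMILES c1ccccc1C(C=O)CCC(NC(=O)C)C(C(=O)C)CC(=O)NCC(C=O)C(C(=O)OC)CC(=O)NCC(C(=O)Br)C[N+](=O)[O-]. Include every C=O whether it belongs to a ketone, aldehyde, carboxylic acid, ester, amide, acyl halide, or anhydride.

CH(CHO): aldehyde, 1 C=O (running total 1).
CH(NHCOCH3): amide, 1 C=O (running total 2).
CH(COCH3): ketone, 1 C=O (running total 3).
CH2CONHCH2: amide, 1 C=O (running total 4).
CH(CHO): aldehyde, 1 C=O (running total 5).
CH(COOCH3): ester, 1 C=O (running total 6).
CH2CONHCH2: amide, 1 C=O (running total 7).
CH(COBr): acyl halide, 1 C=O (running total 8).

8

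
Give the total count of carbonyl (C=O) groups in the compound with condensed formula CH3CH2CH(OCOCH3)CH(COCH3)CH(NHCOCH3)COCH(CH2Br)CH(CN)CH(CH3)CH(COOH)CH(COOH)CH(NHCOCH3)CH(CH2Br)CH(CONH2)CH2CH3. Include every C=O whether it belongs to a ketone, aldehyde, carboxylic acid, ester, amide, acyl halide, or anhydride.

CH(OCOCH3): ester, 1 C=O (running total 1).
CH(COCH3): ketone, 1 C=O (running total 2).
CH(NHCOCH3): amide, 1 C=O (running total 3).
CO: ketone, 1 C=O (running total 4).
CH(COOH): carboxylic acid, 1 C=O (running total 5).
CH(COOH): carboxylic acid, 1 C=O (running total 6).
CH(NHCOCH3): amide, 1 C=O (running total 7).
CH(CONH2): amide, 1 C=O (running total 8).

8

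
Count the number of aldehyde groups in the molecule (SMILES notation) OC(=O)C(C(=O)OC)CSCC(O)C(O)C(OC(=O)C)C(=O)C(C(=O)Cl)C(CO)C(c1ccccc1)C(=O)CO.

0

Reading the structure from left to right:
  HOOC: –COOH: carbonyl C bonded to –OH and C → carboxylic acid (the –OH is not a separate alcohol).
  CH(COOCH3): pendant –COOCH3: carbonyl C bonded to C and –OCH3 → ester.
  CH2SCH2: C–S–C linkage → sulfide (thioether).
  CH(OH): –OH on an sp³ carbon → alcohol (secondary).
  CH(OH): –OH on an sp³ carbon → alcohol (secondary).
  CH(OCOCH3): pendant –OC(=O)CH3: an acyloxy group → ester.
  CO: –C(=O)– with carbon on both sides → ketone.
  CH(COCl): pendant –C(=O)X: carbonyl C bonded to C and halogen → acyl halide.
  CH(CH2OH): pendant –CH2OH on an sp³ backbone C → alcohol.
  CH(C6H5): pendant –C6H5: benzene ring → arene.
  CO: –C(=O)– with carbon on both sides → ketone.
  CH2OH: –OH on an sp³ carbon → alcohol.
No segment is a aldehyde: HOOC is carboxylic acid, not aldehyde; CH(COOCH3) is ester, not aldehyde; CH(OCOCH3) is ester, not aldehyde. → 0.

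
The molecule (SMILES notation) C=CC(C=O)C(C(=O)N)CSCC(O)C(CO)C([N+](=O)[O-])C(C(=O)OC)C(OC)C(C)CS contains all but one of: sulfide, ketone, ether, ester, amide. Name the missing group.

ester: present (CH(COOCH3) — pendant –COOCH3: carbonyl C bonded to C and –OCH3 → ester).
ether: present (CH(OCH3) — pendant –OCH3: C–O–C with sp³ C, no adjacent C=O → ether).
sulfide: present (CH2SCH2 — C–S–C linkage → sulfide (thioether)).
amide: present (CH(CONH2) — pendant –CONH2: carbonyl C bonded to C and N → amide).
ketone: absent. In CH(COOCH3), the C=O is bonded to an –O–C group, which defines an ester, not a ketone. In CH(CONH2), the C=O is bonded to nitrogen, which defines an amide, not a ketone. In CH(CHO), the carbonyl carbon carries an H, so it is an aldehyde, not a ketone.

ketone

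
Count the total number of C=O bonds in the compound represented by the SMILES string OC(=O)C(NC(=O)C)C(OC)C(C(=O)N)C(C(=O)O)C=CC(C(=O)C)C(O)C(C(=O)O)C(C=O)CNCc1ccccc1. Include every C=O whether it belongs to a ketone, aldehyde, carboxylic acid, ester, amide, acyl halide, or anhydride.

HOOC: carboxylic acid, 1 C=O (running total 1).
CH(NHCOCH3): amide, 1 C=O (running total 2).
CH(CONH2): amide, 1 C=O (running total 3).
CH(COOH): carboxylic acid, 1 C=O (running total 4).
CH(COCH3): ketone, 1 C=O (running total 5).
CH(COOH): carboxylic acid, 1 C=O (running total 6).
CH(CHO): aldehyde, 1 C=O (running total 7).

7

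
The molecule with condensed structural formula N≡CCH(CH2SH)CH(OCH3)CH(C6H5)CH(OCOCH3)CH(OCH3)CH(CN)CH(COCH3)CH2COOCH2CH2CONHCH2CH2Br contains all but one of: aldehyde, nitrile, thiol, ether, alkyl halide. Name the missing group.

aldehyde

ether: present (CH(OCH3) — pendant –OCH3: C–O–C with sp³ C, no adjacent C=O → ether).
thiol: present (CH(CH2SH) — pendant –CH2SH → thiol).
nitrile: present (N≡C — N≡C–: carbon triple-bonded to nitrogen → nitrile).
alkyl halide: present (CH2Br — halogen on an sp³ carbon → alkyl halide).
aldehyde: absent. In CH(COCH3), the carbonyl carbon is bonded to two carbons, so it is a ketone, not an aldehyde.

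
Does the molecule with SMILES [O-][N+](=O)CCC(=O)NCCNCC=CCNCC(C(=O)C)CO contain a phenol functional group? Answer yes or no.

no

Reading the structure from left to right:
  O2NCH2: –NO2 on carbon → nitro group.
  CH2CONHCH2: –C(=O)–N– linkage → amide (the N is not an amine).
  CH2NHCH2: C–N–C with sp³ carbons and no adjacent C=O → amine (secondary).
  CH=CH: C=C double bond → alkene.
  CH2NHCH2: C–N–C with sp³ carbons and no adjacent C=O → amine (secondary).
  CH(COCH3): pendant –COCH3: carbonyl C bonded to two carbons → ketone.
  CH2OH: –OH on an sp³ carbon → alcohol.
In CH2OH, the –OH is on an sp³ carbon, not on an aromatic ring, so it is an alcohol.
The groups actually present are: alcohol, alkene, amide, amine, ketone, nitro.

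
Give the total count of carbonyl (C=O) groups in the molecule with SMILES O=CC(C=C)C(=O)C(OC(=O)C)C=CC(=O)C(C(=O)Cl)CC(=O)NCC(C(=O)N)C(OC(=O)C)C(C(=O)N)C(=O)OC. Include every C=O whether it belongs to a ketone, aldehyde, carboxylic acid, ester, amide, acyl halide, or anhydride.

10

OHC: aldehyde, 1 C=O (running total 1).
CO: ketone, 1 C=O (running total 2).
CH(OCOCH3): ester, 1 C=O (running total 3).
CO: ketone, 1 C=O (running total 4).
CH(COCl): acyl halide, 1 C=O (running total 5).
CH2CONHCH2: amide, 1 C=O (running total 6).
CH(CONH2): amide, 1 C=O (running total 7).
CH(OCOCH3): ester, 1 C=O (running total 8).
CH(CONH2): amide, 1 C=O (running total 9).
COOCH3: ester, 1 C=O (running total 10).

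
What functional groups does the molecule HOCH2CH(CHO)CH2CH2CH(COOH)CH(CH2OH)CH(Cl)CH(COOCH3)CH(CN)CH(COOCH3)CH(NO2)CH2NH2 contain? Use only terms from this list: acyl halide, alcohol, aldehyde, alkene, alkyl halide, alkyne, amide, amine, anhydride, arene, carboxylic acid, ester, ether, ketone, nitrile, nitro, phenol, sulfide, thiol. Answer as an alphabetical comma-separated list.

alcohol, aldehyde, alkyl halide, amine, carboxylic acid, ester, nitrile, nitro

HO– on an sp³ carbon → alcohol.
pendant –CHO: carbonyl C bonded to C and H → aldehyde.
pendant –COOH: carbonyl C bonded to C and –OH → carboxylic acid.
pendant –CH2OH on an sp³ backbone C → alcohol.
halogen on an sp³ carbon → alkyl halide.
pendant –COOCH3: carbonyl C bonded to C and –OCH3 → ester.
pendant –C≡N: nitrile.
pendant –COOCH3: carbonyl C bonded to C and –OCH3 → ester.
–NO2 on an sp³ carbon → nitro (the N=O is not a carbonyl).
–NH2 on an sp³ carbon with no adjacent C=O → amine.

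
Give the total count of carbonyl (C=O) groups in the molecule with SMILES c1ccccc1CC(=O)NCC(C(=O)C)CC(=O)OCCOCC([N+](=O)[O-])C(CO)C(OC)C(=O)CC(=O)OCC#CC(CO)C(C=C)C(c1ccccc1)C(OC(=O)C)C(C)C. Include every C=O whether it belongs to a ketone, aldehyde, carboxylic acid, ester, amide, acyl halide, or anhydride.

6

CH2CONHCH2: amide, 1 C=O (running total 1).
CH(COCH3): ketone, 1 C=O (running total 2).
CH2COOCH2: ester, 1 C=O (running total 3).
CO: ketone, 1 C=O (running total 4).
CH2COOCH2: ester, 1 C=O (running total 5).
CH(OCOCH3): ester, 1 C=O (running total 6).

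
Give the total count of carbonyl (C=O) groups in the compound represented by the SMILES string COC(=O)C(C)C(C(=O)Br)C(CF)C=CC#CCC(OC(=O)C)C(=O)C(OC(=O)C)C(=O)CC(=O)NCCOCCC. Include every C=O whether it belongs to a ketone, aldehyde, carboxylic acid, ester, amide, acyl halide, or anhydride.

CH3OOC: ester, 1 C=O (running total 1).
CH(COBr): acyl halide, 1 C=O (running total 2).
CH(OCOCH3): ester, 1 C=O (running total 3).
CO: ketone, 1 C=O (running total 4).
CH(OCOCH3): ester, 1 C=O (running total 5).
CO: ketone, 1 C=O (running total 6).
CH2CONHCH2: amide, 1 C=O (running total 7).

7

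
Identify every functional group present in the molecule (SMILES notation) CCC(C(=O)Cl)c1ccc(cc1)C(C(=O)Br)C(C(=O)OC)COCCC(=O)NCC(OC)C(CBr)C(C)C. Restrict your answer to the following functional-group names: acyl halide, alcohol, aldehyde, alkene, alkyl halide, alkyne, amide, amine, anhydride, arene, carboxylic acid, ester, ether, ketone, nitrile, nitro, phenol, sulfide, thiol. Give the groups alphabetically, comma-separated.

acyl halide, alkyl halide, amide, arene, ester, ether

Reading the structure from left to right:
  CH(COCl): pendant –C(=O)X: carbonyl C bonded to C and halogen → acyl halide.
  C6H4: para-disubstituted benzene ring → arene.
  CH(COBr): pendant –C(=O)X: carbonyl C bonded to C and halogen → acyl halide.
  CH(COOCH3): pendant –COOCH3: carbonyl C bonded to C and –OCH3 → ester.
  CH2OCH2: C–O–C with sp³ carbons on both sides and no adjacent C=O → ether.
  CH2CONHCH2: –C(=O)–N– linkage → amide (the N is not an amine).
  CH(OCH3): pendant –OCH3: C–O–C with sp³ C, no adjacent C=O → ether.
  CH(CH2Br): pendant –CH2X: halogen on sp³ carbon → alkyl halide.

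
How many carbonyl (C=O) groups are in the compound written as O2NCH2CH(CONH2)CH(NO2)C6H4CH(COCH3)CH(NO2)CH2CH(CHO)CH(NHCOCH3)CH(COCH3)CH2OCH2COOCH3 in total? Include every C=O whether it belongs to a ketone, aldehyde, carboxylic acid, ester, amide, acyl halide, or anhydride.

6

CH(CONH2): amide, 1 C=O (running total 1).
CH(COCH3): ketone, 1 C=O (running total 2).
CH(CHO): aldehyde, 1 C=O (running total 3).
CH(NHCOCH3): amide, 1 C=O (running total 4).
CH(COCH3): ketone, 1 C=O (running total 5).
COOCH3: ester, 1 C=O (running total 6).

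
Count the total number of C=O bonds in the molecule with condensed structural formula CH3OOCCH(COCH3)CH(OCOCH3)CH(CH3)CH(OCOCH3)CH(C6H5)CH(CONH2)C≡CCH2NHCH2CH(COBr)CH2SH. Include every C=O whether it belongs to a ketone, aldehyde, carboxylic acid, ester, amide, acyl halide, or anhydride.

CH3OOC: ester, 1 C=O (running total 1).
CH(COCH3): ketone, 1 C=O (running total 2).
CH(OCOCH3): ester, 1 C=O (running total 3).
CH(OCOCH3): ester, 1 C=O (running total 4).
CH(CONH2): amide, 1 C=O (running total 5).
CH(COBr): acyl halide, 1 C=O (running total 6).

6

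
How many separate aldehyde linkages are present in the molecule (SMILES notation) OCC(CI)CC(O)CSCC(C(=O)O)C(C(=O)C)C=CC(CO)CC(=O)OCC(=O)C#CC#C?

0

Taking each segment in turn:
  HOCH2: HO– on an sp³ carbon → alcohol.
  CH(CH2I): pendant –CH2X: halogen on sp³ carbon → alkyl halide.
  CH(OH): –OH on an sp³ carbon → alcohol (secondary).
  CH2SCH2: C–S–C linkage → sulfide (thioether).
  CH(COOH): pendant –COOH: carbonyl C bonded to C and –OH → carboxylic acid.
  CH(COCH3): pendant –COCH3: carbonyl C bonded to two carbons → ketone.
  CH=CH: C=C double bond → alkene.
  CH(CH2OH): pendant –CH2OH on an sp³ backbone C → alcohol.
  CH2COOCH2: –C(=O)–O–C with C on the carbonyl side → ester.
  CO: –C(=O)– with carbon on both sides → ketone.
  C≡C: C≡C triple bond → alkyne.
  C≡CH: C≡C triple bond → alkyne.
No segment is a aldehyde: CH(COOH) is carboxylic acid, not aldehyde; CH(COCH3) is ketone, not aldehyde; CH2COOCH2 is ester, not aldehyde. → 0.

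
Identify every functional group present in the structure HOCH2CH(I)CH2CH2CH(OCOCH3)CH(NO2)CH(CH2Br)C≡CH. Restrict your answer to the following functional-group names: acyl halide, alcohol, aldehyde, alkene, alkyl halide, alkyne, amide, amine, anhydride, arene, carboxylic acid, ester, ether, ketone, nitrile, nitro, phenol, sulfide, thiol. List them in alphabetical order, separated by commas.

alcohol, alkyl halide, alkyne, ester, nitro

HO– on an sp³ carbon → alcohol.
halogen on an sp³ carbon → alkyl halide.
pendant –OC(=O)CH3: an acyloxy group → ester.
–NO2 on an sp³ carbon → nitro (the N=O is not a carbonyl).
pendant –CH2X: halogen on sp³ carbon → alkyl halide.
C≡C triple bond → alkyne.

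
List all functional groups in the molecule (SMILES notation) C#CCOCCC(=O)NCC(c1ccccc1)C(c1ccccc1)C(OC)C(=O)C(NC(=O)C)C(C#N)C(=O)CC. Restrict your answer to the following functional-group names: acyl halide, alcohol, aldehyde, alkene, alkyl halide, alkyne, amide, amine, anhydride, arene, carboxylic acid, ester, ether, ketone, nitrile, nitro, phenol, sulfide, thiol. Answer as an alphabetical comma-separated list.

C≡C triple bond → alkyne.
C–O–C with sp³ carbons on both sides and no adjacent C=O → ether.
–C(=O)–N– linkage → amide (the N is not an amine).
pendant –C6H5: benzene ring → arene.
pendant –C6H5: benzene ring → arene.
pendant –OCH3: C–O–C with sp³ C, no adjacent C=O → ether.
–C(=O)– with carbon on both sides → ketone.
pendant –NHC(=O)CH3: N bonded to a carbonyl → amide (not amine).
pendant –C≡N: nitrile.
–C(=O)– with carbon on both sides → ketone.

alkyne, amide, arene, ether, ketone, nitrile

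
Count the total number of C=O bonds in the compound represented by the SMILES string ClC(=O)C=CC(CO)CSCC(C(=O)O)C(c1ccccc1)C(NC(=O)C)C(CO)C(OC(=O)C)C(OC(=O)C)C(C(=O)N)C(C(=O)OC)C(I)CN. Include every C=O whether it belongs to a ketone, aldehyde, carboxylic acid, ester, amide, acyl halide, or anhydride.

7

ClCO: acyl halide, 1 C=O (running total 1).
CH(COOH): carboxylic acid, 1 C=O (running total 2).
CH(NHCOCH3): amide, 1 C=O (running total 3).
CH(OCOCH3): ester, 1 C=O (running total 4).
CH(OCOCH3): ester, 1 C=O (running total 5).
CH(CONH2): amide, 1 C=O (running total 6).
CH(COOCH3): ester, 1 C=O (running total 7).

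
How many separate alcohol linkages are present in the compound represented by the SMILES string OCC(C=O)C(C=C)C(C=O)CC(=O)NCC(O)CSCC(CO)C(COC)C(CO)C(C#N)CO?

5

Working along the chain:
  HOCH2: HO– on an sp³ carbon → alcohol.
  CH(CHO): pendant –CHO: carbonyl C bonded to C and H → aldehyde.
  CH(CH=CH2): pendant –CH=CH2: C=C double bond → alkene.
  CH(CHO): pendant –CHO: carbonyl C bonded to C and H → aldehyde.
  CH2CONHCH2: –C(=O)–N– linkage → amide (the N is not an amine).
  CH(OH): –OH on an sp³ carbon → alcohol (secondary).
  CH2SCH2: C–S–C linkage → sulfide (thioether).
  CH(CH2OH): pendant –CH2OH on an sp³ backbone C → alcohol.
  CH(CH2OCH3): pendant –CH2OCH3: C–O–C linkage → ether.
  CH(CH2OH): pendant –CH2OH on an sp³ backbone C → alcohol.
  CH(CN): pendant –C≡N: nitrile.
  CH2OH: –OH on an sp³ carbon → alcohol.
Alcohol appears at: HOCH2, CH(OH), CH(CH2OH), CH(CH2OH), CH2OH → 5.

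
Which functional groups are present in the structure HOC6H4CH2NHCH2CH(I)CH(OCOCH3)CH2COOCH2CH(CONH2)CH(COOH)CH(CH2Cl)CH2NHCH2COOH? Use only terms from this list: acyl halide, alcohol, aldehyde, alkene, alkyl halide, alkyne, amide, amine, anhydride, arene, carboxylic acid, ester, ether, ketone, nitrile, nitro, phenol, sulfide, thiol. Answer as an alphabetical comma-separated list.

Taking each segment in turn:
  HOC6H4: –OH attached directly to an aromatic ring → phenol (not alcohol); the ring itself is an arene.
  CH2NHCH2: C–N–C with sp³ carbons and no adjacent C=O → amine (secondary).
  CH(I): halogen on an sp³ carbon → alkyl halide.
  CH(OCOCH3): pendant –OC(=O)CH3: an acyloxy group → ester.
  CH2COOCH2: –C(=O)–O–C with C on the carbonyl side → ester.
  CH(CONH2): pendant –CONH2: carbonyl C bonded to C and N → amide.
  CH(COOH): pendant –COOH: carbonyl C bonded to C and –OH → carboxylic acid.
  CH(CH2Cl): pendant –CH2X: halogen on sp³ carbon → alkyl halide.
  CH2NHCH2: C–N–C with sp³ carbons and no adjacent C=O → amine (secondary).
  COOH: –COOH: carbonyl C bonded to –OH and C → carboxylic acid (the –OH is not a separate alcohol).

alkyl halide, amide, amine, arene, carboxylic acid, ester, phenol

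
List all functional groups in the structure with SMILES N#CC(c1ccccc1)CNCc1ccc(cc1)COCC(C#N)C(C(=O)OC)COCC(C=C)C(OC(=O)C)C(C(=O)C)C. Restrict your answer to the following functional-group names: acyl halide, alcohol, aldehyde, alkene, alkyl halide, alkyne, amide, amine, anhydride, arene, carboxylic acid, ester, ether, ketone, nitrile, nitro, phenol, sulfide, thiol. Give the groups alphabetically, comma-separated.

alkene, amine, arene, ester, ether, ketone, nitrile

N≡C–: carbon triple-bonded to nitrogen → nitrile.
pendant –C6H5: benzene ring → arene.
C–N–C with sp³ carbons and no adjacent C=O → amine (secondary).
para-disubstituted benzene ring → arene.
C–O–C with sp³ carbons on both sides and no adjacent C=O → ether.
pendant –C≡N: nitrile.
pendant –COOCH3: carbonyl C bonded to C and –OCH3 → ester.
C–O–C with sp³ carbons on both sides and no adjacent C=O → ether.
pendant –CH=CH2: C=C double bond → alkene.
pendant –OC(=O)CH3: an acyloxy group → ester.
pendant –COCH3: carbonyl C bonded to two carbons → ketone.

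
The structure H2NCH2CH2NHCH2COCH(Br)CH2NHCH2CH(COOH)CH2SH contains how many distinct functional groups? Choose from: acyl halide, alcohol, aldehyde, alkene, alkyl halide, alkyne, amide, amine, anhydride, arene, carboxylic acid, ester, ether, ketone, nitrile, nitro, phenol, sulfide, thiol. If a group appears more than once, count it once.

Taking each segment in turn:
  H2NCH2: –NH2 on an sp³ carbon with no adjacent C=O → amine.
  CH2NHCH2: C–N–C with sp³ carbons and no adjacent C=O → amine (secondary).
  CO: –C(=O)– with carbon on both sides → ketone.
  CH(Br): halogen on an sp³ carbon → alkyl halide.
  CH2NHCH2: C–N–C with sp³ carbons and no adjacent C=O → amine (secondary).
  CH(COOH): pendant –COOH: carbonyl C bonded to C and –OH → carboxylic acid.
  CH2SH: –SH on an sp³ carbon → thiol.
Distinct types present: alkyl halide, amine, carboxylic acid, ketone, thiol.

5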